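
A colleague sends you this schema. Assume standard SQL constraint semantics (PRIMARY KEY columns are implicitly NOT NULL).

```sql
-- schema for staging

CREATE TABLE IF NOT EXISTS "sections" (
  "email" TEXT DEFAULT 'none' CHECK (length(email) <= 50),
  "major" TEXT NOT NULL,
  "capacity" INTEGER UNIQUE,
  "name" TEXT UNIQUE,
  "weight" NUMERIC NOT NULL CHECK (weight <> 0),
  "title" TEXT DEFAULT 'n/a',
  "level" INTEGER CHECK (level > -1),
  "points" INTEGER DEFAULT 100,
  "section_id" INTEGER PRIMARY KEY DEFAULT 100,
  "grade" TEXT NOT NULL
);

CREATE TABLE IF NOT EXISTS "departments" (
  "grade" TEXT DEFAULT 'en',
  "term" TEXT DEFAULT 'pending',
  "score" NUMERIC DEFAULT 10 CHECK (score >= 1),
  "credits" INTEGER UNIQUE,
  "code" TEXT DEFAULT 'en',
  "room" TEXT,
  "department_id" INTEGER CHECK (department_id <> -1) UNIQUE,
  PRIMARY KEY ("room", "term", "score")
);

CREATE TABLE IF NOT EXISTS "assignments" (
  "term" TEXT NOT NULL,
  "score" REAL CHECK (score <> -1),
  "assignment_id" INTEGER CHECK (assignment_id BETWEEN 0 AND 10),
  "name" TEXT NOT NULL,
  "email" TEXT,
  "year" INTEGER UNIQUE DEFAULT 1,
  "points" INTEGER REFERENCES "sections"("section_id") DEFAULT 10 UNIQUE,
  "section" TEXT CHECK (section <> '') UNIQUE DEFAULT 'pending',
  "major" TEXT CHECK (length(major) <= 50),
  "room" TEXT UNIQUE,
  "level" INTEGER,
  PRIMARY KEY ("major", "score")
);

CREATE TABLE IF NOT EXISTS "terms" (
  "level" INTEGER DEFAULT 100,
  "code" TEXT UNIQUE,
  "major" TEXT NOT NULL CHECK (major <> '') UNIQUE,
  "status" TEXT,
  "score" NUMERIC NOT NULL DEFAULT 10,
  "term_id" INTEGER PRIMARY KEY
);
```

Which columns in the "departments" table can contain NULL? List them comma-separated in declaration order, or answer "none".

grade, credits, code, department_id

- grade: DEFAULT only fills an omitted column; an explicit NULL is still allowed → nullable.
- term: part of the PRIMARY KEY, which implies NOT NULL → not nullable.
- score: part of the PRIMARY KEY, which implies NOT NULL → not nullable.
- credits: UNIQUE does not imply NOT NULL → nullable.
- code: DEFAULT only fills an omitted column; an explicit NULL is still allowed → nullable.
- room: part of the PRIMARY KEY, which implies NOT NULL → not nullable.
- department_id: CHECK does not forbid NULL (a CHECK constraint passes when its expression is NULL) → nullable.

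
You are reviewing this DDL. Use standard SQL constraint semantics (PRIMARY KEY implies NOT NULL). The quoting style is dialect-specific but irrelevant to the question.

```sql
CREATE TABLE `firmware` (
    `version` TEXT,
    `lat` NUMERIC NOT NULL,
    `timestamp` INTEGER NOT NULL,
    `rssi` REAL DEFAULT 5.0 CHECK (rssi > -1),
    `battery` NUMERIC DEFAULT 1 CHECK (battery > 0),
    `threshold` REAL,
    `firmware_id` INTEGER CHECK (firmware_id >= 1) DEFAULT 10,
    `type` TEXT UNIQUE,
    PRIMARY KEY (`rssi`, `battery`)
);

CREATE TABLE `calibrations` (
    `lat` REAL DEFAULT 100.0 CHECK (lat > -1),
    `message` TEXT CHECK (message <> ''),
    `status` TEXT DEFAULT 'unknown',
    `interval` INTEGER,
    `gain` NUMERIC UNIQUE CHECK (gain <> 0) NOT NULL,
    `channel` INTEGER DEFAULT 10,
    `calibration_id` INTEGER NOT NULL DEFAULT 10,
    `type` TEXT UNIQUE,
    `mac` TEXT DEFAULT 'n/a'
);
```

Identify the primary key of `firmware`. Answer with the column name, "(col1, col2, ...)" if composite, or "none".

(rssi, battery)

A table-level PRIMARY KEY clause names 2 columns: rssi, battery.
This is a composite key — the combination is unique, not each column individually.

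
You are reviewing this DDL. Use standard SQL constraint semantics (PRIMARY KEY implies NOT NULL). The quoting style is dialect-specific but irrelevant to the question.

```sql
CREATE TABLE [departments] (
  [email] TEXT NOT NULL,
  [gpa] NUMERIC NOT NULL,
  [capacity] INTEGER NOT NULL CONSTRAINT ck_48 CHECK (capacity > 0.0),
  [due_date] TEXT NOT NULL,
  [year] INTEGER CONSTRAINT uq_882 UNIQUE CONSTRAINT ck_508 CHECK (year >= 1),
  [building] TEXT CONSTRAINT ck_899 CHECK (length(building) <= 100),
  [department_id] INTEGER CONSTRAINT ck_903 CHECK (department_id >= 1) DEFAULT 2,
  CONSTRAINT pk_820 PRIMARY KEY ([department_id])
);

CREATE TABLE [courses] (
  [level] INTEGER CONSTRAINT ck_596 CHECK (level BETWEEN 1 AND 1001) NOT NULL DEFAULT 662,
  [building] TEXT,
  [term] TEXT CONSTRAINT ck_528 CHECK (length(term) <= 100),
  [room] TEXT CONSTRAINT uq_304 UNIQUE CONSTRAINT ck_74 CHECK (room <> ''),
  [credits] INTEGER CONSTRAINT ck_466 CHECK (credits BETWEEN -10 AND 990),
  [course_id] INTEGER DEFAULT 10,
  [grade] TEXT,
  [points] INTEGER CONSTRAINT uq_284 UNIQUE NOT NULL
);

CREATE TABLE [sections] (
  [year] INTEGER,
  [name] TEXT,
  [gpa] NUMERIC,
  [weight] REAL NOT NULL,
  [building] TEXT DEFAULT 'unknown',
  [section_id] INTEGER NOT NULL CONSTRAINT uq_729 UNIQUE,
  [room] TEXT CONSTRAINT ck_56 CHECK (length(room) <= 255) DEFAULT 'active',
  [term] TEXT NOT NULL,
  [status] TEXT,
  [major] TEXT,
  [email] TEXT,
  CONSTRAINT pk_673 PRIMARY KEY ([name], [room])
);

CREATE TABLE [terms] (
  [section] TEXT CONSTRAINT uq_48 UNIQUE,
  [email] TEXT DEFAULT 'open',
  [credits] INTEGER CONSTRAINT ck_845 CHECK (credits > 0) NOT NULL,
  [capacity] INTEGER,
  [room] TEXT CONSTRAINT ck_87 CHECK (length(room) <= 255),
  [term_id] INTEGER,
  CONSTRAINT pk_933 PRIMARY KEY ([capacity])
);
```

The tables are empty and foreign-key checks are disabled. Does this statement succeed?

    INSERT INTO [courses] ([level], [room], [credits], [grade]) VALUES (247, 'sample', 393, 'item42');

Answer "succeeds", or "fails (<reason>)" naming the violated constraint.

fails (NOT NULL on points)

points is omitted from the column list and has no DEFAULT, so it would receive NULL.
But points is declared NOT NULL.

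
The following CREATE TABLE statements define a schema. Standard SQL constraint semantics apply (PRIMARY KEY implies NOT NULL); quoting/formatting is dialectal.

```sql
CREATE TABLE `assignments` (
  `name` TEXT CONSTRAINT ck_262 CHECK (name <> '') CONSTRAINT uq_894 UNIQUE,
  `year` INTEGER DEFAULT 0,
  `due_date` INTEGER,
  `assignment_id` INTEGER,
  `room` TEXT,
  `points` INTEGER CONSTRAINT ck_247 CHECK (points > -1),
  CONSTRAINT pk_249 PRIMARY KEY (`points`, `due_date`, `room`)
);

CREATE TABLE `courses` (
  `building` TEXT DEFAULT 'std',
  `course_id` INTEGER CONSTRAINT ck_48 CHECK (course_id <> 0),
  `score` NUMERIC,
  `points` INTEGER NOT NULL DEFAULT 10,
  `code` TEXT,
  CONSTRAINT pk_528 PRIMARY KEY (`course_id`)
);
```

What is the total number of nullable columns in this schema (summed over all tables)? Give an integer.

assignments: 3 nullable (name, year, assignment_id — PK (points, due_date, room) and explicit NOT NULL columns excluded).
courses: 3 nullable (building, score, code — PK (course_id) and explicit NOT NULL columns excluded).
Total: 3 + 3 = 6.

6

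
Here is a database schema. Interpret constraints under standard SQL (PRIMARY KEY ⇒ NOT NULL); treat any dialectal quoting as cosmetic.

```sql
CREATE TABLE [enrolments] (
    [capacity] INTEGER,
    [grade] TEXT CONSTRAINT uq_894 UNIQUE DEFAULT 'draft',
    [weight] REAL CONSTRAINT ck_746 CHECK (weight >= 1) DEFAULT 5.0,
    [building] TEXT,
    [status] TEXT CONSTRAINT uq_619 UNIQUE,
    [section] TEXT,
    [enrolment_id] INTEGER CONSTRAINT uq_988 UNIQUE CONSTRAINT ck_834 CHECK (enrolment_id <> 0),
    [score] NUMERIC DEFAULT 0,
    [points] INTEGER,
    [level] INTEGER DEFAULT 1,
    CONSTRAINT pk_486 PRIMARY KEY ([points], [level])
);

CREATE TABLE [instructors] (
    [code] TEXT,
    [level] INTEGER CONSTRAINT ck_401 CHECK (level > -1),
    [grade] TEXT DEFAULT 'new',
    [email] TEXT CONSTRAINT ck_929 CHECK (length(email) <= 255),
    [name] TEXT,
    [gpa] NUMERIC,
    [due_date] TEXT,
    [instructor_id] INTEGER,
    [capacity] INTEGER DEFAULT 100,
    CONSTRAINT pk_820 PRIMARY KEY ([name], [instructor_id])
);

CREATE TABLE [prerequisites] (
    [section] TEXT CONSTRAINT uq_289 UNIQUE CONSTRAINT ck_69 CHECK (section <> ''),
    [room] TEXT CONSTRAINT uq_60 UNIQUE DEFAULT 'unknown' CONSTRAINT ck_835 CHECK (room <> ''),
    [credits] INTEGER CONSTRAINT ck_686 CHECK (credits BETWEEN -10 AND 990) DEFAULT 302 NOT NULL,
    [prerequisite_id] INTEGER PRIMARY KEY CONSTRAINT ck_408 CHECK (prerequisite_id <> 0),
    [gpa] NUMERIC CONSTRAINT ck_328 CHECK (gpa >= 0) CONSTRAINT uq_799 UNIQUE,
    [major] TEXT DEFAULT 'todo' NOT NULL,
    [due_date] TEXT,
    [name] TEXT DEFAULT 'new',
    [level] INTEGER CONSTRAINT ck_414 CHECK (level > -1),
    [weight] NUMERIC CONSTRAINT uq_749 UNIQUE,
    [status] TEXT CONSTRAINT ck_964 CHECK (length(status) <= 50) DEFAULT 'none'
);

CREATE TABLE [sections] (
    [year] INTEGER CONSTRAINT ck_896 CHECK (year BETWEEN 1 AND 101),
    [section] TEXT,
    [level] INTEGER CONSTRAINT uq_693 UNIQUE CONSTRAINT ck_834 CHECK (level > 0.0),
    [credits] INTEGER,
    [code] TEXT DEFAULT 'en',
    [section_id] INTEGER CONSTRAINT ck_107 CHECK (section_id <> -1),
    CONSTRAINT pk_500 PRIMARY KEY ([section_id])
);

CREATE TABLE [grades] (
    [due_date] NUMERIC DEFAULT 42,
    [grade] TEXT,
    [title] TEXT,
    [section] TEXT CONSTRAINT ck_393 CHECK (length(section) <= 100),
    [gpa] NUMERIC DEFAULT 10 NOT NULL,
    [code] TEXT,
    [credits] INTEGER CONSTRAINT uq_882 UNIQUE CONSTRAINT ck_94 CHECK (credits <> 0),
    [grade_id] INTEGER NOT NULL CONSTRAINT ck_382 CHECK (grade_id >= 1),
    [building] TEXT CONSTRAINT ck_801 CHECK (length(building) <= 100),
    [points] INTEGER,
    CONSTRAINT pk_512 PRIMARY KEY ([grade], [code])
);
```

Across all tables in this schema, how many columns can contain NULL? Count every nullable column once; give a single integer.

34

enrolments: 8 nullable (capacity, grade, weight, building, status, section, enrolment_id, score — PK (points, level) and explicit NOT NULL columns excluded).
instructors: 7 nullable (code, level, grade, email, gpa, due_date, capacity — PK (name, instructor_id) and explicit NOT NULL columns excluded).
prerequisites: 8 nullable (section, room, gpa, due_date, name, level, weight, status — PK (prerequisite_id) and explicit NOT NULL columns excluded).
sections: 5 nullable (year, section, level, credits, code — PK (section_id) and explicit NOT NULL columns excluded).
grades: 6 nullable (due_date, title, section, credits, building, points — PK (grade, code) and explicit NOT NULL columns excluded).
Total: 8 + 7 + 8 + 5 + 6 = 34.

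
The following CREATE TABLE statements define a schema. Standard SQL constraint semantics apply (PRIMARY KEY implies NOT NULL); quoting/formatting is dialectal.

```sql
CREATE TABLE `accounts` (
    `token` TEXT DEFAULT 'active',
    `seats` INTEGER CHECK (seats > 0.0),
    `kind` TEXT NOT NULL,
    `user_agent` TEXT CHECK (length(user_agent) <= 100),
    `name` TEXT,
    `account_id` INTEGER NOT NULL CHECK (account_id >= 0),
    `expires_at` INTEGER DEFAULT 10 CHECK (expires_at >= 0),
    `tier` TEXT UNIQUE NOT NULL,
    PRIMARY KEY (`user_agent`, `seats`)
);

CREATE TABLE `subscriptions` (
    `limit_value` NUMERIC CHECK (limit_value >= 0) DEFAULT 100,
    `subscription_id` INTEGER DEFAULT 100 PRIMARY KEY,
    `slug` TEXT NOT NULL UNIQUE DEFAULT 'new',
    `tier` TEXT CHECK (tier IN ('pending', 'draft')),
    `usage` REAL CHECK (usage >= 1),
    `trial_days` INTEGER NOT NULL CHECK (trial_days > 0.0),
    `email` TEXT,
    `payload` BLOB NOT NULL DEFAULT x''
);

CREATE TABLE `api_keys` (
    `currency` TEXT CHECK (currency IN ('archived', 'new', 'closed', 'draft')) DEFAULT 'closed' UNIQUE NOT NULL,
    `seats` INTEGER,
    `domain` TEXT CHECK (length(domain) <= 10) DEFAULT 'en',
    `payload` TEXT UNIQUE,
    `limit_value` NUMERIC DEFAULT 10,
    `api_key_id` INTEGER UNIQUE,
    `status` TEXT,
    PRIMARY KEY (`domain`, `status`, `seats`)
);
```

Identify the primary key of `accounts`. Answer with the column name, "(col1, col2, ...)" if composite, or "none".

A table-level PRIMARY KEY clause names 2 columns: user_agent, seats.
This is a composite key — the combination is unique, not each column individually.

(user_agent, seats)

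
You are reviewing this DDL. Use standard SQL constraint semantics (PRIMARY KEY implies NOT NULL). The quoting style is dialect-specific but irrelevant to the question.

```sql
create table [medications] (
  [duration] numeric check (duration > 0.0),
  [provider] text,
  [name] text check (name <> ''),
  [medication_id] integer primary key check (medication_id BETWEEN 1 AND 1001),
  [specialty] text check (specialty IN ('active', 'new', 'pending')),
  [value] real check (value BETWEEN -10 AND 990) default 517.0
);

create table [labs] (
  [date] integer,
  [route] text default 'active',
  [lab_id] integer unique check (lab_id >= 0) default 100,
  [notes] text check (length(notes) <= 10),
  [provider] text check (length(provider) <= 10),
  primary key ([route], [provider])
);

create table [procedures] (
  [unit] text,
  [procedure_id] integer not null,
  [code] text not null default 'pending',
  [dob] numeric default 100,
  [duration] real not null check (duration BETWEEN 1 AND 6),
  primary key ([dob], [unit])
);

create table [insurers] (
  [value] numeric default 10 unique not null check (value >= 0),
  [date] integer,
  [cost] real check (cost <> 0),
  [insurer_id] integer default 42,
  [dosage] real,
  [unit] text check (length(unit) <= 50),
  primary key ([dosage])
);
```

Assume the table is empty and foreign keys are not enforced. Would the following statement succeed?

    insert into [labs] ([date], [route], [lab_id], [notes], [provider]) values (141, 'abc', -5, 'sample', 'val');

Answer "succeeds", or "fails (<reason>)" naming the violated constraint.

fails (CHECK on lab_id)

The value -5 for lab_id violates CHECK (lab_id >= 0).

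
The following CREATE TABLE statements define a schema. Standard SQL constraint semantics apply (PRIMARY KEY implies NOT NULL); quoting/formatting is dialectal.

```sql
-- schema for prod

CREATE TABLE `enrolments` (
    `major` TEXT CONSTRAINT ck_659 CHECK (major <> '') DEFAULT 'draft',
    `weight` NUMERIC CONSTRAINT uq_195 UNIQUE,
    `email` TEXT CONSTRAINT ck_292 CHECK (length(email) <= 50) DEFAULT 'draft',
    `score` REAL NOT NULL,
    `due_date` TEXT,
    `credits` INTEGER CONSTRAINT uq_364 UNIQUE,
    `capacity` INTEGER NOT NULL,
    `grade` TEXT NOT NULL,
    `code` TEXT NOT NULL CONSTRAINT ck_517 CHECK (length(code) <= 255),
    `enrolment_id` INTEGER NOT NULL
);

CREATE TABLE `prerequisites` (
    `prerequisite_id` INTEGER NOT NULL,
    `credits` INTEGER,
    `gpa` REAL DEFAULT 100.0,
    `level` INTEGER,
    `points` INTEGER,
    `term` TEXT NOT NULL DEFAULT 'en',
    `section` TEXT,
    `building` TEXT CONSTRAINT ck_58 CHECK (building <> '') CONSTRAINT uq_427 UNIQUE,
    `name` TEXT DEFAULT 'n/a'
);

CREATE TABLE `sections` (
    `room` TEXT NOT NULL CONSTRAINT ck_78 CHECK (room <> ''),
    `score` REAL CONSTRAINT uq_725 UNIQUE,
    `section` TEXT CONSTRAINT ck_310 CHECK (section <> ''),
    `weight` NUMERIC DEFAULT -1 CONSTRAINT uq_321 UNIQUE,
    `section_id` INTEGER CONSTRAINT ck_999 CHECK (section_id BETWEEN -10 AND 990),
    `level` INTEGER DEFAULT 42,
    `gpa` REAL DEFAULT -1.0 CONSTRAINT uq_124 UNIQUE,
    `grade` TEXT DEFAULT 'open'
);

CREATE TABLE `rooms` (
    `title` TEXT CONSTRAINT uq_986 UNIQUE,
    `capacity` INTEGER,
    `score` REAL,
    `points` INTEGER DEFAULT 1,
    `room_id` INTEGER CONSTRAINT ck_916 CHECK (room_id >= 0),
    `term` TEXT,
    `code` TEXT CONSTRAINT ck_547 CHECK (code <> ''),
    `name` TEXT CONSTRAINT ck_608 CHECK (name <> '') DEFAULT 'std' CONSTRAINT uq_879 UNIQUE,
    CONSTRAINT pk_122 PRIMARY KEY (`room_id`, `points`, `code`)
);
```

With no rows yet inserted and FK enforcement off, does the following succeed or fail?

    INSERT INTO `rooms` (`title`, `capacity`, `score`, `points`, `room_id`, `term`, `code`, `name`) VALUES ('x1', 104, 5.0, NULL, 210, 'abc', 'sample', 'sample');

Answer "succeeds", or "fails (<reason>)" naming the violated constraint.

fails (NOT NULL on points)

points is explicitly set to NULL, but points is part of the PRIMARY KEY (implied NOT NULL).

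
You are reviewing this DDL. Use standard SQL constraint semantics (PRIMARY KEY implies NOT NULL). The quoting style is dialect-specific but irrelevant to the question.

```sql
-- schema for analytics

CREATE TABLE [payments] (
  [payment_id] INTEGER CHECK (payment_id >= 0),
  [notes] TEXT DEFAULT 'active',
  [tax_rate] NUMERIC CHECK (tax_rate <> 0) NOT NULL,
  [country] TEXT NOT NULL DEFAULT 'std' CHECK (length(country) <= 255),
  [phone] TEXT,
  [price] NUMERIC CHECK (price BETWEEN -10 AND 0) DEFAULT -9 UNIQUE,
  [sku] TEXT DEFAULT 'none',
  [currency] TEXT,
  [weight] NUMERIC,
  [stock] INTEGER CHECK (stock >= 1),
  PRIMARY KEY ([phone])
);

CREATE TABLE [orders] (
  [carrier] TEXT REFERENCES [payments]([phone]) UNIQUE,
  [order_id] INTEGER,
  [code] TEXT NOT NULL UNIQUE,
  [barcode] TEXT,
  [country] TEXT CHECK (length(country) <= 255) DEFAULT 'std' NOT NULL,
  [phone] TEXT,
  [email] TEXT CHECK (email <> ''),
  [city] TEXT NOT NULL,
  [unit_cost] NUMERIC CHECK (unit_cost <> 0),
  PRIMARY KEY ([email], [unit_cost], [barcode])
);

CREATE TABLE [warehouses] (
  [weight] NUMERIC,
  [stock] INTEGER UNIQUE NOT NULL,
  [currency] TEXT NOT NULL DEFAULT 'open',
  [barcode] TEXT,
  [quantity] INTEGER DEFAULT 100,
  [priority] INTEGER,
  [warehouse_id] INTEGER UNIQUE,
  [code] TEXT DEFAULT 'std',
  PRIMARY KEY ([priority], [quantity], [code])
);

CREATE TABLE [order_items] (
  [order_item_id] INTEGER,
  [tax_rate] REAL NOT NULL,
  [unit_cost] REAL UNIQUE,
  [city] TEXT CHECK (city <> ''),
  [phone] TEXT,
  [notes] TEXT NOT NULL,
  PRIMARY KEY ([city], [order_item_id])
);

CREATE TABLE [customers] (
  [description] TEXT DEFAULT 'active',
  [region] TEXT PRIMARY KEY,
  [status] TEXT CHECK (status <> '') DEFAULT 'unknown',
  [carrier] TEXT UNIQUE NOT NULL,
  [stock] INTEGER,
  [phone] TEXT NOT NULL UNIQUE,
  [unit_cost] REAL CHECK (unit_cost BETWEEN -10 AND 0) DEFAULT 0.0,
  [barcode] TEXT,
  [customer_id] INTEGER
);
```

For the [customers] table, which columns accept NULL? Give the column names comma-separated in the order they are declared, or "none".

- description: DEFAULT only fills an omitted column; an explicit NULL is still allowed → nullable.
- region: part of the PRIMARY KEY, which implies NOT NULL → not nullable.
- status: CHECK does not forbid NULL (a CHECK constraint passes when its expression is NULL) → nullable.
- carrier: declared NOT NULL → not nullable.
- stock: no NOT NULL constraint applies → nullable.
- phone: declared NOT NULL → not nullable.
- unit_cost: CHECK does not forbid NULL (a CHECK constraint passes when its expression is NULL) → nullable.
- barcode: no NOT NULL constraint applies → nullable.
- customer_id: no NOT NULL constraint applies → nullable.

description, status, stock, unit_cost, barcode, customer_id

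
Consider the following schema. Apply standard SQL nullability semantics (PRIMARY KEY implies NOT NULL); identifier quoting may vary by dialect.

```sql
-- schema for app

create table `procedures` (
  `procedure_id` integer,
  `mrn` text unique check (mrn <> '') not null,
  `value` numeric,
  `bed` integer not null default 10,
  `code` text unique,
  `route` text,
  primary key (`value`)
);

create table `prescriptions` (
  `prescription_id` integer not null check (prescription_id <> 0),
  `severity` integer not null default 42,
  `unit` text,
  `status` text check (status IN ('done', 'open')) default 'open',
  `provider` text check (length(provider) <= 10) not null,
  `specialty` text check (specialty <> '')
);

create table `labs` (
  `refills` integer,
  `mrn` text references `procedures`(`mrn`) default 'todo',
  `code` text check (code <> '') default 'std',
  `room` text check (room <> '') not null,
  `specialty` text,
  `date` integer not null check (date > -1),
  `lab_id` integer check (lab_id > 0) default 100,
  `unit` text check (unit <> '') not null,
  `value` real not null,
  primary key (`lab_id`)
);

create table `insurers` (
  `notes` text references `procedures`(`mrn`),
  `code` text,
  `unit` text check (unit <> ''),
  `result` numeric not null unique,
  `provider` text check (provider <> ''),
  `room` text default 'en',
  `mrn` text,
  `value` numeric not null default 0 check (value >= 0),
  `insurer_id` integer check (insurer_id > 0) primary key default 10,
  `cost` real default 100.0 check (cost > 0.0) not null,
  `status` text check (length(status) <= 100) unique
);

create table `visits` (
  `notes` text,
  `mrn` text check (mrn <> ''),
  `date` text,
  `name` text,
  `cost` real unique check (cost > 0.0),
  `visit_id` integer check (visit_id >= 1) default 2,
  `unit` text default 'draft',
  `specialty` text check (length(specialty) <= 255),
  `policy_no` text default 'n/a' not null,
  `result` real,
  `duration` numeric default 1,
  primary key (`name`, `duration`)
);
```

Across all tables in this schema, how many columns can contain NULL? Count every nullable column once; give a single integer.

25

procedures: 3 nullable (procedure_id, code, route — PK (value) and explicit NOT NULL columns excluded).
prescriptions: 3 nullable (unit, status, specialty — PK none and explicit NOT NULL columns excluded).
labs: 4 nullable (refills, mrn, code, specialty — PK (lab_id) and explicit NOT NULL columns excluded).
insurers: 7 nullable (notes, code, unit, provider, room, mrn, status — PK (insurer_id) and explicit NOT NULL columns excluded).
visits: 8 nullable (notes, mrn, date, cost, visit_id, unit, specialty, result — PK (name, duration) and explicit NOT NULL columns excluded).
Total: 3 + 3 + 4 + 7 + 8 = 25.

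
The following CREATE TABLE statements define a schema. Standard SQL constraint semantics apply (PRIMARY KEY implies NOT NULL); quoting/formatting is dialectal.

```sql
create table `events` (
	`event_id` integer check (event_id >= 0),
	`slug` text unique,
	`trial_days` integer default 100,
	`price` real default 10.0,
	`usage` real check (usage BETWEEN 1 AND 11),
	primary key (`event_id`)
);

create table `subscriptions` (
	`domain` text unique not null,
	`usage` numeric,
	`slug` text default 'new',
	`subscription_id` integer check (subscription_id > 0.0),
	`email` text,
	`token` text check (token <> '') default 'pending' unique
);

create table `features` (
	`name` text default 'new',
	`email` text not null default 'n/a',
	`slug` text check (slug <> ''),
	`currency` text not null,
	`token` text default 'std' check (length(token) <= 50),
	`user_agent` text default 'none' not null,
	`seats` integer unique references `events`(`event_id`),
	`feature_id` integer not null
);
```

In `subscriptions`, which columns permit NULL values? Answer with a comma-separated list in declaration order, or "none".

usage, slug, subscription_id, email, token

- domain: declared NOT NULL → not nullable.
- usage: no NOT NULL constraint applies → nullable.
- slug: DEFAULT only fills an omitted column; an explicit NULL is still allowed → nullable.
- subscription_id: CHECK does not forbid NULL (a CHECK constraint passes when its expression is NULL) → nullable.
- email: no NOT NULL constraint applies → nullable.
- token: CHECK does not forbid NULL (a CHECK constraint passes when its expression is NULL) → nullable.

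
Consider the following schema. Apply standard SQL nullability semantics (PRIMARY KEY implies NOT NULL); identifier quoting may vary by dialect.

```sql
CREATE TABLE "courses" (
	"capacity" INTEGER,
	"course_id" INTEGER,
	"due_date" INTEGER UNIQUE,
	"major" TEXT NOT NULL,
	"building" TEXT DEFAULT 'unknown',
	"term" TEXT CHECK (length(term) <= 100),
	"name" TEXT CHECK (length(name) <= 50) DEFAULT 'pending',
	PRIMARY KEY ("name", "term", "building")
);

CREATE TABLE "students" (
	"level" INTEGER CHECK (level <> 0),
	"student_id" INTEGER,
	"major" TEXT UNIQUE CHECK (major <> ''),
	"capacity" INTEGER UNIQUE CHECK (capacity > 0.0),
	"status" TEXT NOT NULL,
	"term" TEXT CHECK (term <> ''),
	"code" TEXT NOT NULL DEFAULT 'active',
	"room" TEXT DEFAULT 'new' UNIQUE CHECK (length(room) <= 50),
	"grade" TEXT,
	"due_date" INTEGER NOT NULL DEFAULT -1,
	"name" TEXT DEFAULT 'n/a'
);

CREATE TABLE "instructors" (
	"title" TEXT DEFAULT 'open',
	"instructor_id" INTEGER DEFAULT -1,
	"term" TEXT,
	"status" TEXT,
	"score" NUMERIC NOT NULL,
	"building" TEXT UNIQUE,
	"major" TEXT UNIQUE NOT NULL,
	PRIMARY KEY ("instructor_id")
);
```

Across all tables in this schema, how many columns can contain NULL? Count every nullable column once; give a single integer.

15

courses: 3 nullable (capacity, course_id, due_date — PK (name, term, building) and explicit NOT NULL columns excluded).
students: 8 nullable (level, student_id, major, capacity, term, room, grade, name — PK none and explicit NOT NULL columns excluded).
instructors: 4 nullable (title, term, status, building — PK (instructor_id) and explicit NOT NULL columns excluded).
Total: 3 + 8 + 4 = 15.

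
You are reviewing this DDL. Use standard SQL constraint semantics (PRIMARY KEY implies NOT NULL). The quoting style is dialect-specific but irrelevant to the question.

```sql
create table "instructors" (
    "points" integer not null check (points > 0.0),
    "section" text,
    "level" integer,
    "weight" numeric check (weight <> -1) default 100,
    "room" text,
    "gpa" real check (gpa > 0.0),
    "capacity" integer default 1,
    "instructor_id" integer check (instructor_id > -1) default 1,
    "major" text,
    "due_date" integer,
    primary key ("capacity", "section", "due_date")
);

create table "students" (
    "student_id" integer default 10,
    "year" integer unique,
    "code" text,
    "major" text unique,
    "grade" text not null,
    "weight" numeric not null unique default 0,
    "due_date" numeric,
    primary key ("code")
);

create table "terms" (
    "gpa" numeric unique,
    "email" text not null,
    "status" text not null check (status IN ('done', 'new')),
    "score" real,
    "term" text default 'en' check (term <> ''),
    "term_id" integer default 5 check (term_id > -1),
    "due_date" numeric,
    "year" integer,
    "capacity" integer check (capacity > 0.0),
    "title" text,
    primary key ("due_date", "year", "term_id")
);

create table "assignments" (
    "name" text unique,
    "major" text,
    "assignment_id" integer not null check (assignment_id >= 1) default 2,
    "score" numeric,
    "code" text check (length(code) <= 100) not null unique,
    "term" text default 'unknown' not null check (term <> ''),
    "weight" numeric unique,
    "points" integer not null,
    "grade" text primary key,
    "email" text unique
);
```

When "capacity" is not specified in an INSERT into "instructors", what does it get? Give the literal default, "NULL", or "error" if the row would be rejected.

1

capacity has an explicit DEFAULT 1.
When the column is omitted from an INSERT, that default is used.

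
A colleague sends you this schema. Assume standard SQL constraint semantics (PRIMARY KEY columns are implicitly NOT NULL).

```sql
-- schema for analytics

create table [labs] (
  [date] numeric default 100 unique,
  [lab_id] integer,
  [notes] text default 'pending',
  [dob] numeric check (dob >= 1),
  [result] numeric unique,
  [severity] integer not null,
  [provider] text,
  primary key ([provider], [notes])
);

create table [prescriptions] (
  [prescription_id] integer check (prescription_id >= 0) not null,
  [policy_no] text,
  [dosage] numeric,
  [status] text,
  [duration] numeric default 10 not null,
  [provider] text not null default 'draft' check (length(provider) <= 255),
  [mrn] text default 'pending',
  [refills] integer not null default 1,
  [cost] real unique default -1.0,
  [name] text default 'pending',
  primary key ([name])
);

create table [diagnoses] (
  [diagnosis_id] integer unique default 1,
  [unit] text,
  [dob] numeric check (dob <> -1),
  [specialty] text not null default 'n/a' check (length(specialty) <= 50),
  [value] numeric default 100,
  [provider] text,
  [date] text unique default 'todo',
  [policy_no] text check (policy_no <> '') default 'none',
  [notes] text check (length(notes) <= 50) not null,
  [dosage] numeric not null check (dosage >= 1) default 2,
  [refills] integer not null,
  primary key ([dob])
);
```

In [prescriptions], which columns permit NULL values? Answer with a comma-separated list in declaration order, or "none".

policy_no, dosage, status, mrn, cost

- prescription_id: declared NOT NULL → not nullable.
- policy_no: no NOT NULL constraint applies → nullable.
- dosage: no NOT NULL constraint applies → nullable.
- status: no NOT NULL constraint applies → nullable.
- duration: declared NOT NULL → not nullable.
- provider: declared NOT NULL → not nullable.
- mrn: DEFAULT only fills an omitted column; an explicit NULL is still allowed → nullable.
- refills: declared NOT NULL → not nullable.
- cost: UNIQUE does not imply NOT NULL → nullable.
- name: part of the PRIMARY KEY, which implies NOT NULL → not nullable.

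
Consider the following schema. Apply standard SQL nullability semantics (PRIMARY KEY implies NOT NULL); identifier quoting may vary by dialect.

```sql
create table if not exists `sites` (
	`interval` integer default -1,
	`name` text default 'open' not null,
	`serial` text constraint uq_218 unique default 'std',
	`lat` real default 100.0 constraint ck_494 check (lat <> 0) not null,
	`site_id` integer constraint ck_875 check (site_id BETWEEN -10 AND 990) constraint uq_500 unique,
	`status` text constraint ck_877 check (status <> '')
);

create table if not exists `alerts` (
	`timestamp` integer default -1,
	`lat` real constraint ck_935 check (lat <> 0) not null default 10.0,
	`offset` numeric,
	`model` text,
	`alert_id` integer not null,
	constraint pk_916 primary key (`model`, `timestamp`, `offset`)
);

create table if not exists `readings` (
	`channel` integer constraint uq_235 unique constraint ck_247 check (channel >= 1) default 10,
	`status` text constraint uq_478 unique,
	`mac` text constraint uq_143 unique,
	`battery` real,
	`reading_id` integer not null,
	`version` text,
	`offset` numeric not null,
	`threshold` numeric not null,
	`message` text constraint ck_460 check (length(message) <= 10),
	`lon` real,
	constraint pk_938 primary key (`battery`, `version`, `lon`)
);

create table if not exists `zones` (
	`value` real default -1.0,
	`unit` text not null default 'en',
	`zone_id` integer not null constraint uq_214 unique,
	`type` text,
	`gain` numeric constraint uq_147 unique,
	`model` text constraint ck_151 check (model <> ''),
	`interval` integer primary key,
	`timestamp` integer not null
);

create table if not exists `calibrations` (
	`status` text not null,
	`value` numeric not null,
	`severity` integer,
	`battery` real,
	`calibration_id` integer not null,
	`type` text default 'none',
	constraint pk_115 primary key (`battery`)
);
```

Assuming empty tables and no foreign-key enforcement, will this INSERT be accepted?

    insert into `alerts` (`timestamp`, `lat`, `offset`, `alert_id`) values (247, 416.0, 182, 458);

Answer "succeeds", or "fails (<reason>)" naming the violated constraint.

fails (NOT NULL on model)

model is omitted from the column list and has no DEFAULT, so it would receive NULL.
But model is part of the PRIMARY KEY (implied NOT NULL).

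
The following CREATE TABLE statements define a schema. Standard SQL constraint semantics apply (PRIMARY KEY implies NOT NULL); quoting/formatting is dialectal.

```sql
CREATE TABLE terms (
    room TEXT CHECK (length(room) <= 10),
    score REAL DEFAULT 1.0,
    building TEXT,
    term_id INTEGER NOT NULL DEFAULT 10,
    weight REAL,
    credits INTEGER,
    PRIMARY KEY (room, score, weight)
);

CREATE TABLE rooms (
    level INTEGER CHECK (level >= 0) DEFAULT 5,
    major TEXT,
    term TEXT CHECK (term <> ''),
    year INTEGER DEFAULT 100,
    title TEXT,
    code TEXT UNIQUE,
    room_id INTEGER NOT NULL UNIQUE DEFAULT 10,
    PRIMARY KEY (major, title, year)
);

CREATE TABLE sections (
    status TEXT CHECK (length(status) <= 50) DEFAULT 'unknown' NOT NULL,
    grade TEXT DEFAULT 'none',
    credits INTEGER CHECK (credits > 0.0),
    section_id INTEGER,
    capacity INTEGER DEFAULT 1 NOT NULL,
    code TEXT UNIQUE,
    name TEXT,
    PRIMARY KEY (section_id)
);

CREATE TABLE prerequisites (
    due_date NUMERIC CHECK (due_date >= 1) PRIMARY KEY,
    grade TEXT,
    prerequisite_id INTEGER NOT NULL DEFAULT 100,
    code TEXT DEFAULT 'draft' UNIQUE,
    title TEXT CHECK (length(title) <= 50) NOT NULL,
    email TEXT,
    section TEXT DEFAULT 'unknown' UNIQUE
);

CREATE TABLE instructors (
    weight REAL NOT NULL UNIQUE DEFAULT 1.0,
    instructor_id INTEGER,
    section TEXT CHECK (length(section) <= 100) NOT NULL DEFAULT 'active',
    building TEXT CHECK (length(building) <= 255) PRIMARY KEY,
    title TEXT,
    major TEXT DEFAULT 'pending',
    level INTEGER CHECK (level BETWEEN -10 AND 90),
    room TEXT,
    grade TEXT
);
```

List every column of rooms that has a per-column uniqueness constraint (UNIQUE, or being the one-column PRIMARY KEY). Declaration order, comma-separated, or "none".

- level: no UNIQUE or single-column PK constraint.
- major: part of a composite PRIMARY KEY — only the tuple is unique, not this column on its own.
- term: no UNIQUE or single-column PK constraint.
- year: part of a composite PRIMARY KEY — only the tuple is unique, not this column on its own.
- title: part of a composite PRIMARY KEY — only the tuple is unique, not this column on its own.
- code: declared UNIQUE → unique.
- room_id: declared UNIQUE → unique.

code, room_id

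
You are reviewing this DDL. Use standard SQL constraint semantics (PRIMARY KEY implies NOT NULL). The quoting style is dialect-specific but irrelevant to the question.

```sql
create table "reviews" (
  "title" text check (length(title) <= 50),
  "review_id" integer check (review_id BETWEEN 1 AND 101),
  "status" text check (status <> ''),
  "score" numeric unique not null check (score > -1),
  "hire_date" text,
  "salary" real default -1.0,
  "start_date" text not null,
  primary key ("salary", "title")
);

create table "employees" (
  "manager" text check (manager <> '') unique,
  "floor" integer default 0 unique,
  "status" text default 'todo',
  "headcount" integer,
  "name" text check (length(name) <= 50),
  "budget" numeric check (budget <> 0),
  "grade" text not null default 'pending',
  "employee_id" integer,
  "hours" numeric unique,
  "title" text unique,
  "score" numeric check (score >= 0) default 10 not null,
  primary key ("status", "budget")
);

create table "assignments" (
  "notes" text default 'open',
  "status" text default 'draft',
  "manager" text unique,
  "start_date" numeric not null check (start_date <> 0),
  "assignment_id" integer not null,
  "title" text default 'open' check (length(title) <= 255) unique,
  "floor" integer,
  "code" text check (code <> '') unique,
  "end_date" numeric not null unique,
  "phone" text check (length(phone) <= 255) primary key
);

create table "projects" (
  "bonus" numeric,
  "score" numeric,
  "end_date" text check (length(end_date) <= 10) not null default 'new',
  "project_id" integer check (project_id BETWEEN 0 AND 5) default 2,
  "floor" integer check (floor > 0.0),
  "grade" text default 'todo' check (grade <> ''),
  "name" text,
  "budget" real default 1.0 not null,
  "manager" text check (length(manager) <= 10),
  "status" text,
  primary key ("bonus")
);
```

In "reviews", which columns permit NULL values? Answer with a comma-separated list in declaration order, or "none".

review_id, status, hire_date

- title: part of the PRIMARY KEY, which implies NOT NULL → not nullable.
- review_id: CHECK does not forbid NULL (a CHECK constraint passes when its expression is NULL) → nullable.
- status: CHECK does not forbid NULL (a CHECK constraint passes when its expression is NULL) → nullable.
- score: declared NOT NULL → not nullable.
- hire_date: no NOT NULL constraint applies → nullable.
- salary: part of the PRIMARY KEY, which implies NOT NULL → not nullable.
- start_date: declared NOT NULL → not nullable.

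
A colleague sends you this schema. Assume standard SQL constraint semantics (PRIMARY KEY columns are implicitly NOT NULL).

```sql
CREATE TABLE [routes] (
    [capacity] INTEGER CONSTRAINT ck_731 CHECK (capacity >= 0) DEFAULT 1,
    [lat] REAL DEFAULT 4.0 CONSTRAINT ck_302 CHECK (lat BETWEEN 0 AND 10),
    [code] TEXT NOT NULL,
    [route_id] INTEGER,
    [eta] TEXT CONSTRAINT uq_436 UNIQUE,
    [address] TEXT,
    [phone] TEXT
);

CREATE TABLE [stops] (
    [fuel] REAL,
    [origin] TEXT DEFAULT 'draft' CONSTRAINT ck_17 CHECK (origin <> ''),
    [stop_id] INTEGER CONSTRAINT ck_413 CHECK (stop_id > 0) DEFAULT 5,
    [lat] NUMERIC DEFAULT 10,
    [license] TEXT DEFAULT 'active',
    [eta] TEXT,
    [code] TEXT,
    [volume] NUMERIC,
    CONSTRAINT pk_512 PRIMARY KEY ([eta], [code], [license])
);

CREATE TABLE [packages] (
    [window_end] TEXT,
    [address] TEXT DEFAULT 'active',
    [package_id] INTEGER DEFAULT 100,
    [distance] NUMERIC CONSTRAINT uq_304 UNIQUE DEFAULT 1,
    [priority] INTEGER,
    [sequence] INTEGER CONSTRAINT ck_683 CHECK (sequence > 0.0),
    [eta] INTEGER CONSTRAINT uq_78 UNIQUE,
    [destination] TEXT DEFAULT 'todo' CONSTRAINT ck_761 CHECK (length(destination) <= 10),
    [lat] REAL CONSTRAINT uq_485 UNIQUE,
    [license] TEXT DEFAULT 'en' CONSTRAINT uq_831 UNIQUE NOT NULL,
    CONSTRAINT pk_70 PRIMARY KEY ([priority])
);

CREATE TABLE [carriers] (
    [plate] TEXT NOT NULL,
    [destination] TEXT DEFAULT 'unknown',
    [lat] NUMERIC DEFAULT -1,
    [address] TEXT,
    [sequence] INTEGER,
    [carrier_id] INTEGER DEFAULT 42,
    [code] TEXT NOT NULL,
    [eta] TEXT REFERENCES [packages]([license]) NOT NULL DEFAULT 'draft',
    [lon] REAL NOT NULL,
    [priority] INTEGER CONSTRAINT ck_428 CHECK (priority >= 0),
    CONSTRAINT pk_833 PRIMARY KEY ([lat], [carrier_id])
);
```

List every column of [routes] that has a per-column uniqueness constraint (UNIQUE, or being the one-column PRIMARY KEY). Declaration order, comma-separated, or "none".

eta

- capacity: no UNIQUE or single-column PK constraint.
- lat: no UNIQUE or single-column PK constraint.
- code: no UNIQUE or single-column PK constraint.
- route_id: no UNIQUE or single-column PK constraint.
- eta: declared UNIQUE → unique.
- address: no UNIQUE or single-column PK constraint.
- phone: no UNIQUE or single-column PK constraint.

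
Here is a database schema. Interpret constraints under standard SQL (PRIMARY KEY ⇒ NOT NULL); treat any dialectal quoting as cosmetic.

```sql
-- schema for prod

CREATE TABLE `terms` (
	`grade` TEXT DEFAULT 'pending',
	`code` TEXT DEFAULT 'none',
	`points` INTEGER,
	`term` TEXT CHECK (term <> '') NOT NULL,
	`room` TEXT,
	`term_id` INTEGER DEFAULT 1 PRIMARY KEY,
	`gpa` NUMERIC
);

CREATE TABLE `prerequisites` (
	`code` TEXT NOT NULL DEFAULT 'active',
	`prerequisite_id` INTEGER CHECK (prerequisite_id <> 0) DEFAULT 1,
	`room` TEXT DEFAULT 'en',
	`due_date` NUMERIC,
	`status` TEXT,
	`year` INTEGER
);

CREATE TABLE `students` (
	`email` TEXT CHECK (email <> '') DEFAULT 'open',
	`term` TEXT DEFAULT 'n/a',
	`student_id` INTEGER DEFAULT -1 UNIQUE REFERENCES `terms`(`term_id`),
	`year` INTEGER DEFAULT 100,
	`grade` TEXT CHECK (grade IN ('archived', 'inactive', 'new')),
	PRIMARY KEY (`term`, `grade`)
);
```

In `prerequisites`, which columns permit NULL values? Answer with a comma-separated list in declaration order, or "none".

prerequisite_id, room, due_date, status, year

- code: declared NOT NULL → not nullable.
- prerequisite_id: CHECK does not forbid NULL (a CHECK constraint passes when its expression is NULL) → nullable.
- room: DEFAULT only fills an omitted column; an explicit NULL is still allowed → nullable.
- due_date: no NOT NULL constraint applies → nullable.
- status: no NOT NULL constraint applies → nullable.
- year: no NOT NULL constraint applies → nullable.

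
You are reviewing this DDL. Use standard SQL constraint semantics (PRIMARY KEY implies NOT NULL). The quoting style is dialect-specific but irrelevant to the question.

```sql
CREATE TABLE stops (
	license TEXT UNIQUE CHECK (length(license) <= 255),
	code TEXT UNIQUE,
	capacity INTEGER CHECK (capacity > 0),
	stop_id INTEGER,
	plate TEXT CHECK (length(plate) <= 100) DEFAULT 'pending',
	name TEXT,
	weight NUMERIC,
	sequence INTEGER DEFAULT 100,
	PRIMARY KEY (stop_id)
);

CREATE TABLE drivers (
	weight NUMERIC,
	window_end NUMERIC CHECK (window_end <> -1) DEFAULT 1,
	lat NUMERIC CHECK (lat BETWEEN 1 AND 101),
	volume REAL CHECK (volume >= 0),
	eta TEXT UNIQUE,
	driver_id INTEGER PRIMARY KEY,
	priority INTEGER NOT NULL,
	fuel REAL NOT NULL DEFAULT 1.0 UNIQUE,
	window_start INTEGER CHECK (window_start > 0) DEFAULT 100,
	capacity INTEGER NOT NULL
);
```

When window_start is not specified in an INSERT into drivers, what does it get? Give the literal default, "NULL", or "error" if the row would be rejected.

window_start has an explicit DEFAULT 100.
When the column is omitted from an INSERT, that default is used.

100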